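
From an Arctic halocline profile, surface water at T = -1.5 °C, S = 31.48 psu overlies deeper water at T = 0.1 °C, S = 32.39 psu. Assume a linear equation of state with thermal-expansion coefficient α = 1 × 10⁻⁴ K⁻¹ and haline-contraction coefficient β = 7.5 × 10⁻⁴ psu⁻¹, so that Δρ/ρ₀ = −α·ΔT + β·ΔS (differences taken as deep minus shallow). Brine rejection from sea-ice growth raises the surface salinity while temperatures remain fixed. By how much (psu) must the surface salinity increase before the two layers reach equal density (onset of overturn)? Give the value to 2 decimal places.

0.70 psu

Neutral buoyancy requires −α(T_deep − T_surf) + β(S_deep − S_surf′) = 0.
S_surf′ = S_deep − (α/β)·ΔT = 32.39 − (1 × 10⁻⁴/7.5 × 10⁻⁴)·(+1.6) = 32.1767 psu.
Increase required: 32.1767 − 31.48 = 0.6967 psu.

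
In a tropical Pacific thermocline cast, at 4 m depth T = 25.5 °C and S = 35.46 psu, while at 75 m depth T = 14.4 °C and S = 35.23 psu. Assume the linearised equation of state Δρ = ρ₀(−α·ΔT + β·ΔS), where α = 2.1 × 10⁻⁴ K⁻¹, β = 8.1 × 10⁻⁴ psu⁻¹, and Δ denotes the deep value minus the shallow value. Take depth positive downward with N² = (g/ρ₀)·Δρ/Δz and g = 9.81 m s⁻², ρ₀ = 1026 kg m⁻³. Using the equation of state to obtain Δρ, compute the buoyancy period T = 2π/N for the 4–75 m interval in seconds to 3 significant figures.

ΔT = -11.1 K, ΔS = -0.23 psu (deep − shallow).
Δρ/ρ₀ = −αΔT + βΔS = 2.331 × 10⁻³ − 1.863 × 10⁻⁴ = 2.1447 × 10⁻³, so Δρ ≈ 2.200 kg m⁻³.
N² = (g/ρ₀)·Δρ/Δz = g·(Δρ/ρ₀)/Δz = 9.81 × 2.1447 × 10⁻³ / 71 = 2.9633 × 10⁻⁴ s⁻².
N = √(2.9633 × 10⁻⁴) = 0.017214 rad s⁻¹ → T = 2π/N = 365.00 s ≈ 365 s.

365 s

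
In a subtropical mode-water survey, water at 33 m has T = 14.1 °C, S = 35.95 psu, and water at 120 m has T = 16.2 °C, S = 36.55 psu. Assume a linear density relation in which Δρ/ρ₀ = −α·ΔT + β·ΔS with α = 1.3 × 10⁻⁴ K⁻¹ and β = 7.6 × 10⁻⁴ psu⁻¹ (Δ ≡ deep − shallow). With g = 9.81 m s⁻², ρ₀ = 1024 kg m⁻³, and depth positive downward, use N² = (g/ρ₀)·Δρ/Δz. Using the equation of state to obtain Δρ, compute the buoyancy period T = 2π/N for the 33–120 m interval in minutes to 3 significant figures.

23.1 min

ΔT = +2.1 K, ΔS = +0.60 psu (deep − shallow).
Δρ/ρ₀ = −αΔT + βΔS = -2.73 × 10⁻⁴ + 4.56 × 10⁻⁴ = 1.83 × 10⁻⁴, so Δρ ≈ 0.1874 kg m⁻³.
N² = (g/ρ₀)·Δρ/Δz = g·(Δρ/ρ₀)/Δz = 9.81 × 1.83 × 10⁻⁴ / 87 = 2.0635 × 10⁻⁵ s⁻².
N = √(2.0635 × 10⁻⁵) = 4.5426 × 10⁻³ rad s⁻¹ → T = 2π/N = 1.3832 × 10³ s = 23.053 min ≈ 23.1 min.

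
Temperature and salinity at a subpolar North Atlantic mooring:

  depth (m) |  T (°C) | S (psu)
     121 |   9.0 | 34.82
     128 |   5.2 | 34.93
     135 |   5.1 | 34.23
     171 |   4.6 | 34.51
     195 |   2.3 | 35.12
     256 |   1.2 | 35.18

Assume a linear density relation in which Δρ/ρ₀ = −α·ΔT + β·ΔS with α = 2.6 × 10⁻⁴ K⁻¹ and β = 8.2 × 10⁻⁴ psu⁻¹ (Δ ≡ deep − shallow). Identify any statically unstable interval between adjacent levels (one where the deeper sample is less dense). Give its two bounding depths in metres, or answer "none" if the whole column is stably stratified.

Evaluate Δρ/ρ₀ = −αΔT + βΔS across each adjacent pair:
  121–128 m: −αΔT+βΔS = −(2.6 × 10⁻⁴)(-3.8)+(8.2 × 10⁻⁴)(+0.11) = 1.1 × 10⁻³ → stable
  128–135 m: −αΔT+βΔS = −(2.6 × 10⁻⁴)(-0.1)+(8.2 × 10⁻⁴)(-0.70) = -5.5 × 10⁻⁴ → UNSTABLE
  135–171 m: −αΔT+βΔS = −(2.6 × 10⁻⁴)(-0.5)+(8.2 × 10⁻⁴)(+0.28) = 3.6 × 10⁻⁴ → stable
  171–195 m: −αΔT+βΔS = −(2.6 × 10⁻⁴)(-2.3)+(8.2 × 10⁻⁴)(+0.61) = 1.1 × 10⁻³ → stable
  195–256 m: −αΔT+βΔS = −(2.6 × 10⁻⁴)(-1.1)+(8.2 × 10⁻⁴)(+0.06) = 3.4 × 10⁻⁴ → stable
The 128–135 m interval has Δρ < 0: lighter water underlies denser water.

128–135 m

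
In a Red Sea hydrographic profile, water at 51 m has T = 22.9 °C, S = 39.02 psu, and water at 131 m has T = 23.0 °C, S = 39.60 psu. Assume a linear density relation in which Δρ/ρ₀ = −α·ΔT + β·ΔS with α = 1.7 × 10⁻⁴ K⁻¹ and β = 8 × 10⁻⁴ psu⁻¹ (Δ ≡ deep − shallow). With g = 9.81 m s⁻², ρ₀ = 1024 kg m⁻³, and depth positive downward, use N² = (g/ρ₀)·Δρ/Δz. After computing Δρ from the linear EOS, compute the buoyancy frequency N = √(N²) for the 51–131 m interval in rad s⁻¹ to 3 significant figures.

7.40 × 10⁻³ rad s⁻¹

ΔT = +0.1 K, ΔS = +0.58 psu (deep − shallow).
Δρ/ρ₀ = −αΔT + βΔS = -1.70 × 10⁻⁵ + 4.64 × 10⁻⁴ = 4.47 × 10⁻⁴, so Δρ ≈ 0.4577 kg m⁻³.
N² = (g/ρ₀)·Δρ/Δz = g·(Δρ/ρ₀)/Δz = 9.81 × 4.47 × 10⁻⁴ / 80 = 5.4813 × 10⁻⁵ s⁻².
N = √(5.4813 × 10⁻⁵) = 7.4036 × 10⁻³ rad s⁻¹ ≈ 7.40 × 10⁻³ rad s⁻¹.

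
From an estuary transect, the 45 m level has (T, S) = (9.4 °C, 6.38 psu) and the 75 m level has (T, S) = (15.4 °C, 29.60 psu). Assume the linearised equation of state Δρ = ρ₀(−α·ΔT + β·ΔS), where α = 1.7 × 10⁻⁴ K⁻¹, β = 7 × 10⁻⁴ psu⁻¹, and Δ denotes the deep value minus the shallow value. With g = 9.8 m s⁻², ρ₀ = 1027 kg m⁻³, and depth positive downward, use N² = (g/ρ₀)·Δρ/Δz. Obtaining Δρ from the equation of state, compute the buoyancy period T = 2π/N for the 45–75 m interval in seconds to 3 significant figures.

89.1 s

ΔT = +6.0 K, ΔS = +23.22 psu (deep − shallow).
Δρ/ρ₀ = −αΔT + βΔS = -1.02 × 10⁻³ + 0.016254 = 0.015234, so Δρ ≈ 15.65 kg m⁻³.
N² = (g/ρ₀)·Δρ/Δz = g·(Δρ/ρ₀)/Δz = 9.8 × 0.015234 / 30 = 4.9764 × 10⁻³ s⁻².
N = √(4.9764 × 10⁻³) = 0.070544 rad s⁻¹ → T = 2π/N = 89.068 s ≈ 89.1 s.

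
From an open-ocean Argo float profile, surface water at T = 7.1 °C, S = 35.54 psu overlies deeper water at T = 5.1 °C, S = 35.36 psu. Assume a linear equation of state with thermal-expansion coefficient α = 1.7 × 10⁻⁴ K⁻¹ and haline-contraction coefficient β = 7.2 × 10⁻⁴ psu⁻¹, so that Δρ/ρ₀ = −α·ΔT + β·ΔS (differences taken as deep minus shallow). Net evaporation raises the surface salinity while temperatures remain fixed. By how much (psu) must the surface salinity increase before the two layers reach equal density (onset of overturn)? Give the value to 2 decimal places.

Neutral buoyancy requires −α(T_deep − T_surf) + β(S_deep − S_surf′) = 0.
S_surf′ = S_deep − (α/β)·ΔT = 35.36 − (1.7 × 10⁻⁴/7.2 × 10⁻⁴)·(-2.0) = 35.8322 psu.
Increase required: 35.8322 − 35.54 = 0.2922 psu.

0.29 psu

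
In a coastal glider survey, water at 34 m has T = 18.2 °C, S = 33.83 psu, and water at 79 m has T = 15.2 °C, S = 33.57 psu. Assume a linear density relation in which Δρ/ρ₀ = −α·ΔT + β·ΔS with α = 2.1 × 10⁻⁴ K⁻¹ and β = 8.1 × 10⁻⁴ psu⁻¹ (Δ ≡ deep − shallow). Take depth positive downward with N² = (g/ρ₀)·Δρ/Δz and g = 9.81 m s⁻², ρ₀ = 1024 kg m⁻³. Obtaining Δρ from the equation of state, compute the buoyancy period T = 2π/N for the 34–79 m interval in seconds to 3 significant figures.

657 s

ΔT = -3.0 K, ΔS = -0.26 psu (deep − shallow).
Δρ/ρ₀ = −αΔT + βΔS = 6.30 × 10⁻⁴ − 2.106 × 10⁻⁴ = 4.194 × 10⁻⁴, so Δρ ≈ 0.4295 kg m⁻³.
N² = (g/ρ₀)·Δρ/Δz = g·(Δρ/ρ₀)/Δz = 9.81 × 4.194 × 10⁻⁴ / 45 = 9.1429 × 10⁻⁵ s⁻².
N = √(9.1429 × 10⁻⁵) = 9.5619 × 10⁻³ rad s⁻¹ → T = 2π/N = 657.11 s ≈ 657 s.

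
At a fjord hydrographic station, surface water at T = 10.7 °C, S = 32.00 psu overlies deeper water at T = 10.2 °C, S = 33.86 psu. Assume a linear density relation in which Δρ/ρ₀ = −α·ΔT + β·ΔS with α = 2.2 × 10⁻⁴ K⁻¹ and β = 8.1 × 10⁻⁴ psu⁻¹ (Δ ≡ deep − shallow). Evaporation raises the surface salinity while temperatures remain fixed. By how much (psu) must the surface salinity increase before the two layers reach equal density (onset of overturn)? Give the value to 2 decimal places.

Neutral buoyancy requires −α(T_deep − T_surf) + β(S_deep − S_surf′) = 0.
S_surf′ = S_deep − (α/β)·ΔT = 33.86 − (2.2 × 10⁻⁴/8.1 × 10⁻⁴)·(-0.5) = 33.9958 psu.
Increase required: 33.9958 − 32.00 = 1.9958 psu.

2.00 psu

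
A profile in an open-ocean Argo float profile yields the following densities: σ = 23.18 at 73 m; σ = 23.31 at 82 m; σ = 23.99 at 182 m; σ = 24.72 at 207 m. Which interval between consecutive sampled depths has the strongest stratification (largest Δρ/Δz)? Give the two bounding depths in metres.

182–207 m

Compute the density gradient over each adjacent pair:
  73–82 m: Δρ/Δz = 0.13/9 = 0.014 kg m⁻⁴
  82–182 m: Δρ/Δz = 0.68/100 = 6.8 × 10⁻³ kg m⁻⁴
  182–207 m: Δρ/Δz = 0.73/25 = 0.029 kg m⁻⁴
The largest gradient is in the 182–207 m interval — the pycnocline.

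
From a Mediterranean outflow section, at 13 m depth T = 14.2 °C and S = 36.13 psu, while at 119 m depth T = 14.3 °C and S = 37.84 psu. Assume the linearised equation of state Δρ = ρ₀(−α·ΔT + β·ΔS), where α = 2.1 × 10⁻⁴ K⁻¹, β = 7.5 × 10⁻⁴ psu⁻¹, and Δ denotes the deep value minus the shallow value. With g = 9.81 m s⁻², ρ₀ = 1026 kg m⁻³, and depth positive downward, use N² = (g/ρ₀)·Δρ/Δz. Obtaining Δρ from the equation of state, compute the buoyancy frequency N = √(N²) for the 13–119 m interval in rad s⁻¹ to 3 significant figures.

0.0108 rad s⁻¹

ΔT = +0.1 K, ΔS = +1.71 psu (deep − shallow).
Δρ/ρ₀ = −αΔT + βΔS = -2.10 × 10⁻⁵ + 1.2825 × 10⁻³ = 1.2615 × 10⁻³, so Δρ ≈ 1.294 kg m⁻³.
N² = (g/ρ₀)·Δρ/Δz = g·(Δρ/ρ₀)/Δz = 9.81 × 1.2615 × 10⁻³ / 106 = 1.1675 × 10⁻⁴ s⁻².
N = √(1.1675 × 10⁻⁴) = 0.010805 rad s⁻¹ ≈ 0.0108 rad s⁻¹.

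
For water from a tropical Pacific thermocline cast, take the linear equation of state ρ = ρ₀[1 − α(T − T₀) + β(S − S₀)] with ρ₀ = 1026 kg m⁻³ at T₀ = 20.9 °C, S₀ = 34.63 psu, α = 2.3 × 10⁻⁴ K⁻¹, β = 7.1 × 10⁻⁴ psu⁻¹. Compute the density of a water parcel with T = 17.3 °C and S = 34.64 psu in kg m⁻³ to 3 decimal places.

T − T₀ = -3.6 K, S − S₀ = +0.01 psu.
Bracket = 1 − α·(-3.6) + β·(+0.01) = 1 + (8.351 × 10⁻⁴) = 1.0008351.
ρ = 1026 × 1.0008351 = 1026.857 kg m⁻³.

1026.857 kg m⁻³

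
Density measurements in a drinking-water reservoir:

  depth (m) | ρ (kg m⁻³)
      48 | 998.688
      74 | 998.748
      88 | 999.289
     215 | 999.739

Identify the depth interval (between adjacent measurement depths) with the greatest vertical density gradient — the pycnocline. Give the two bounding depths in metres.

Compute the density gradient over each adjacent pair:
  48–74 m: Δρ/Δz = 0.060/26 = 2.3 × 10⁻³ kg m⁻⁴
  74–88 m: Δρ/Δz = 0.541/14 = 0.039 kg m⁻⁴
  88–215 m: Δρ/Δz = 0.450/127 = 3.5 × 10⁻³ kg m⁻⁴
The largest gradient is in the 74–88 m interval — the pycnocline.

74–88 m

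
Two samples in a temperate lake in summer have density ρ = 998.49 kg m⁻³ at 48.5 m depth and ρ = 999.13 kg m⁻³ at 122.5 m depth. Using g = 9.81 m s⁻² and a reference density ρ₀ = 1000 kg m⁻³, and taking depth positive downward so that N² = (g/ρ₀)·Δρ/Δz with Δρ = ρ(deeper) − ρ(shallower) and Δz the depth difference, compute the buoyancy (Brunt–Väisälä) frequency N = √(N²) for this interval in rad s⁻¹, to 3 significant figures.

9.21 × 10⁻³ rad s⁻¹

Δρ = 999.13 − 998.49 = 0.64 kg m⁻³ over Δz = 122.5 − 48.5 = 74 m.
N² = (9.81/1000) × (0.64/74) = 8.4843 × 10⁻⁵ s⁻².
N = √(8.4843 × 10⁻⁵) = 9.2110 × 10⁻³ rad s⁻¹ ≈ 9.21 × 10⁻³ rad s⁻¹.
A positive N² confirms static stability across the interval.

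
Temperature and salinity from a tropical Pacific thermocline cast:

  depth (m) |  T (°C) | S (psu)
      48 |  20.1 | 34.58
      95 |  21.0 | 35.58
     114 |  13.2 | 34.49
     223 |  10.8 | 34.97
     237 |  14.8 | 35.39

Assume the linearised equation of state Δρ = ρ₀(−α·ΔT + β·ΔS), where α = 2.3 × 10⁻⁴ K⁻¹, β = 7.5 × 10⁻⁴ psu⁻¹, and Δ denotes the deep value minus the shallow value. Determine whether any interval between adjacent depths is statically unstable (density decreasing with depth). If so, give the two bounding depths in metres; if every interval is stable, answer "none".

223–237 m

Evaluate Δρ/ρ₀ = −αΔT + βΔS across each adjacent pair:
  48–95 m: −αΔT+βΔS = −(2.3 × 10⁻⁴)(+0.9)+(7.5 × 10⁻⁴)(+1.00) = 5.4 × 10⁻⁴ → stable
  95–114 m: −αΔT+βΔS = −(2.3 × 10⁻⁴)(-7.8)+(7.5 × 10⁻⁴)(-1.09) = 9.8 × 10⁻⁴ → stable
  114–223 m: −αΔT+βΔS = −(2.3 × 10⁻⁴)(-2.4)+(7.5 × 10⁻⁴)(+0.48) = 9.1 × 10⁻⁴ → stable
  223–237 m: −αΔT+βΔS = −(2.3 × 10⁻⁴)(+4.0)+(7.5 × 10⁻⁴)(+0.42) = -6.1 × 10⁻⁴ → UNSTABLE
The 223–237 m interval has Δρ < 0: lighter water underlies denser water.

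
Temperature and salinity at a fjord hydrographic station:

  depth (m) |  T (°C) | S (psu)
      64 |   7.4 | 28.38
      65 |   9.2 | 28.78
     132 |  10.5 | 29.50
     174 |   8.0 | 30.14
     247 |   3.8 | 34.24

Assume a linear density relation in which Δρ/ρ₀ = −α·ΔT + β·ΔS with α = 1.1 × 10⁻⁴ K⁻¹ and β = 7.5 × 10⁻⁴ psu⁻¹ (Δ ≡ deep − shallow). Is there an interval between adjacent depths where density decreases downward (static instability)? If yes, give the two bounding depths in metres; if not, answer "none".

none

Evaluate Δρ/ρ₀ = −αΔT + βΔS across each adjacent pair:
  64–65 m: −αΔT+βΔS = −(1.1 × 10⁻⁴)(+1.8)+(7.5 × 10⁻⁴)(+0.40) = 1.0 × 10⁻⁴ → stable
  65–132 m: −αΔT+βΔS = −(1.1 × 10⁻⁴)(+1.3)+(7.5 × 10⁻⁴)(+0.72) = 4.0 × 10⁻⁴ → stable
  132–174 m: −αΔT+βΔS = −(1.1 × 10⁻⁴)(-2.5)+(7.5 × 10⁻⁴)(+0.64) = 7.6 × 10⁻⁴ → stable
  174–247 m: −αΔT+βΔS = −(1.1 × 10⁻⁴)(-4.2)+(7.5 × 10⁻⁴)(+4.10) = 3.5 × 10⁻³ → stable
Every interval has Δρ > 0: the column is stably stratified throughout.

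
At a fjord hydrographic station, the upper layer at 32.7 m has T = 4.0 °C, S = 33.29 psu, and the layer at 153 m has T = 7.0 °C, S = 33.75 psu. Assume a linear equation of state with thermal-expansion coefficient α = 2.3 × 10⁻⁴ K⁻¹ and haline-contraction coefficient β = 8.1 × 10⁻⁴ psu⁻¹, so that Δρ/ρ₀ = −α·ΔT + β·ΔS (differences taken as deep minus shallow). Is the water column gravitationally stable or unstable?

unstable

ΔT = 7.0 − 4.0 = +3.0 K and ΔS = 33.75 − 33.29 = +0.46 psu (deep − shallow).
−αΔT = -6.90 × 10⁻⁴; βΔS = 3.726 × 10⁻⁴; sum Δρ/ρ₀ = -3.174 × 10⁻⁴.
Δρ/ρ₀ < 0, so Δρ < 0: deeper water is lighter → statically unstable; the column would overturn.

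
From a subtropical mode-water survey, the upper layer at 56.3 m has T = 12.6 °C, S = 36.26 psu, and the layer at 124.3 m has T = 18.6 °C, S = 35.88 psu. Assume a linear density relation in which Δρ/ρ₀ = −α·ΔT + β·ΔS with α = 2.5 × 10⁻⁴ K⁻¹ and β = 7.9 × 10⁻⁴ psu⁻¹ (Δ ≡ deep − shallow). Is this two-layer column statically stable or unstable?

unstable

ΔT = 18.6 − 12.6 = +6.0 K and ΔS = 35.88 − 36.26 = -0.38 psu (deep − shallow).
−αΔT = -1.50 × 10⁻³; βΔS = -3.002 × 10⁻⁴; sum Δρ/ρ₀ = -1.8002 × 10⁻³.
Δρ/ρ₀ < 0, so Δρ < 0: deeper water is lighter → statically unstable; the column would overturn.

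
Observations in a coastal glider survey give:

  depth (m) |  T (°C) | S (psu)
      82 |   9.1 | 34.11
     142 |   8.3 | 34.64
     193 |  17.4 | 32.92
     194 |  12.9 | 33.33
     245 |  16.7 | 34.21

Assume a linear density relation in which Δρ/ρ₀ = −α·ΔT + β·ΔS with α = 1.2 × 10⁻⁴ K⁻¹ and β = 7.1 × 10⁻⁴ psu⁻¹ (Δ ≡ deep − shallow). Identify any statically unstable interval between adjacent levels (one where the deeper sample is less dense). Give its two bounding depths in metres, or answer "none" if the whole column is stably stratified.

142–193 m

Evaluate Δρ/ρ₀ = −αΔT + βΔS across each adjacent pair:
  82–142 m: −αΔT+βΔS = −(1.2 × 10⁻⁴)(-0.8)+(7.1 × 10⁻⁴)(+0.53) = 4.7 × 10⁻⁴ → stable
  142–193 m: −αΔT+βΔS = −(1.2 × 10⁻⁴)(+9.1)+(7.1 × 10⁻⁴)(-1.72) = -2.3 × 10⁻³ → UNSTABLE
  193–194 m: −αΔT+βΔS = −(1.2 × 10⁻⁴)(-4.5)+(7.1 × 10⁻⁴)(+0.41) = 8.3 × 10⁻⁴ → stable
  194–245 m: −αΔT+βΔS = −(1.2 × 10⁻⁴)(+3.8)+(7.1 × 10⁻⁴)(+0.88) = 1.7 × 10⁻⁴ → stable
The 142–193 m interval has Δρ < 0: lighter water underlies denser water.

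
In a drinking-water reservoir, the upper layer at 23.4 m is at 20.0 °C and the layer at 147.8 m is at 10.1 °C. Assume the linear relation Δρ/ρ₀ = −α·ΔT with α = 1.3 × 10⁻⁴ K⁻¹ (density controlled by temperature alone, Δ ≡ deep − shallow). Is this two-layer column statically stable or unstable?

ΔT = 10.1 − 20.0 = -9.9 K, so Δρ/ρ₀ = −αΔT = 1.287 × 10⁻³.
Δρ/ρ₀ > 0, so Δρ > 0: deeper water is denser → statically stable.

stable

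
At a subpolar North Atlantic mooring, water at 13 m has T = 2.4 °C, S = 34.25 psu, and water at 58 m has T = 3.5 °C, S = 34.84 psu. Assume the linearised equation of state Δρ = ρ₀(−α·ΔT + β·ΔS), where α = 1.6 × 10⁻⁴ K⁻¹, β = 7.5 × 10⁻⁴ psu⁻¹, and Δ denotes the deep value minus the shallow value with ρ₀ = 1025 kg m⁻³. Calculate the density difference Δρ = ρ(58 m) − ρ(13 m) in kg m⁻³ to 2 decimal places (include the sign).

ΔT = +1.1 K, ΔS = +0.59 psu (deep − shallow).
Δρ/ρ₀ = −(1.6 × 10⁻⁴)(+1.1) + (7.5 × 10⁻⁴)(+0.59) = 2.665 × 10⁻⁴.
Δρ = 1025 × (2.665 × 10⁻⁴) = +0.27 kg m⁻³.
Positive Δρ: denser below, stable.

+0.27 kg m⁻³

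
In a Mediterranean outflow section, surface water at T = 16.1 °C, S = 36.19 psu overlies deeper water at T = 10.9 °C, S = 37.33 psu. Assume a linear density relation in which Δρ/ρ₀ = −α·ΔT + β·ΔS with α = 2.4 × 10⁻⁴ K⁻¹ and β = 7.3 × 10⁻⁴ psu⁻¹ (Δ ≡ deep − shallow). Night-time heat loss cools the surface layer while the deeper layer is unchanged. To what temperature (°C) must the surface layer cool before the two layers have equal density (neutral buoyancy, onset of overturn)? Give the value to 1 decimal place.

Neutral buoyancy requires Δρ = 0, i.e. −α(T_deep − T_surf′) + β(S_deep − S_surf) = 0.
T_surf′ = T_deep − (β/α)·ΔS = 10.9 − (7.3 × 10⁻⁴/2.4 × 10⁻⁴)·(+1.14) = 7.433 °C.
Cooling required: 16.1 − (7.433) = 8.667 °C.

7.4 °C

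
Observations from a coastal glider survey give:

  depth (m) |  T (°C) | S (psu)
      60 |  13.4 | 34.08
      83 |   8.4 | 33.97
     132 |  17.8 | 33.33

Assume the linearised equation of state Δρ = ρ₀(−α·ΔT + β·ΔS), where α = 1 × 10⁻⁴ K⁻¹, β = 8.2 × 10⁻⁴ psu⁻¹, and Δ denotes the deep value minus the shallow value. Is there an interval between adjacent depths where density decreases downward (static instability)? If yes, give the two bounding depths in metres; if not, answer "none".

83–132 m

Evaluate Δρ/ρ₀ = −αΔT + βΔS across each adjacent pair:
  60–83 m: −αΔT+βΔS = −(1 × 10⁻⁴)(-5.0)+(8.2 × 10⁻⁴)(-0.11) = 4.1 × 10⁻⁴ → stable
  83–132 m: −αΔT+βΔS = −(1 × 10⁻⁴)(+9.4)+(8.2 × 10⁻⁴)(-0.64) = -1.5 × 10⁻³ → UNSTABLE
The 83–132 m interval has Δρ < 0: lighter water underlies denser water.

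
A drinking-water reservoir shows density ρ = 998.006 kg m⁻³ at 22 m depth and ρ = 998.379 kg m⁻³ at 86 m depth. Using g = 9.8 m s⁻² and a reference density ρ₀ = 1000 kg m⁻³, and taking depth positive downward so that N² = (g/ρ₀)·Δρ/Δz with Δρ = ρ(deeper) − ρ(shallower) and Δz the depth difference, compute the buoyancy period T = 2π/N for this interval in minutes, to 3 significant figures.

13.9 min

Δρ = 998.379 − 998.006 = 0.373 kg m⁻³ over Δz = 86 − 22 = 64 m.
N² = (9.8/1000) × (0.373/64) = 5.7116 × 10⁻⁵ s⁻².
N = √(5.7116 × 10⁻⁵) = 7.5575 × 10⁻³ rad s⁻¹, so T = 2π/N = 831.38 s = 13.856 min ≈ 13.9 min.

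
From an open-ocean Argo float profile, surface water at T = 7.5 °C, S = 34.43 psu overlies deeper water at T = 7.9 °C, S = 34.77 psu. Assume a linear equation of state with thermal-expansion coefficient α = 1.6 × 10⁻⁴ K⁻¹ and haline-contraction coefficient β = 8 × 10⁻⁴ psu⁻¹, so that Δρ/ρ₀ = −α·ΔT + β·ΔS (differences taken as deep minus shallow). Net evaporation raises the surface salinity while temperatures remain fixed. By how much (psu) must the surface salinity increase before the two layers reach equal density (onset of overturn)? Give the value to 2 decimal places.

0.26 psu

Neutral buoyancy requires −α(T_deep − T_surf) + β(S_deep − S_surf′) = 0.
S_surf′ = S_deep − (α/β)·ΔT = 34.77 − (1.6 × 10⁻⁴/8 × 10⁻⁴)·(+0.4) = 34.6900 psu.
Increase required: 34.6900 − 34.43 = 0.2600 psu.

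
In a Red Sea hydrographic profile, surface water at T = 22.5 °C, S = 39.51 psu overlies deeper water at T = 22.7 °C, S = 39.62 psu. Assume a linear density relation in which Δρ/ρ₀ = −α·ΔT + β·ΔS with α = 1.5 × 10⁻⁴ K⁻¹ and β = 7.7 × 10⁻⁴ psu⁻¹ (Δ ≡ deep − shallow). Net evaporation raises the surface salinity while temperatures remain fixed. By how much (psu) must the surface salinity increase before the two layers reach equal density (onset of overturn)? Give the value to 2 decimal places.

0.07 psu

Neutral buoyancy requires −α(T_deep − T_surf) + β(S_deep − S_surf′) = 0.
S_surf′ = S_deep − (α/β)·ΔT = 39.62 − (1.5 × 10⁻⁴/7.7 × 10⁻⁴)·(+0.2) = 39.5810 psu.
Increase required: 39.5810 − 39.51 = 0.0710 psu.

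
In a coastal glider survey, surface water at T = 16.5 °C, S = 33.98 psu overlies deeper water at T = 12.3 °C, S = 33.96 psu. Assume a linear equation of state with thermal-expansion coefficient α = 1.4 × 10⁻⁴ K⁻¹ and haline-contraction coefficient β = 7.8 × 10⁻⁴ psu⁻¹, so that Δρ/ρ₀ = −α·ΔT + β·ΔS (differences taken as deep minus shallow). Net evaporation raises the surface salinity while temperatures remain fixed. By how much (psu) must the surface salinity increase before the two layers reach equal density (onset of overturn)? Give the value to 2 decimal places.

0.73 psu

Neutral buoyancy requires −α(T_deep − T_surf) + β(S_deep − S_surf′) = 0.
S_surf′ = S_deep − (α/β)·ΔT = 33.96 − (1.4 × 10⁻⁴/7.8 × 10⁻⁴)·(-4.2) = 34.7138 psu.
Increase required: 34.7138 − 33.98 = 0.7338 psu.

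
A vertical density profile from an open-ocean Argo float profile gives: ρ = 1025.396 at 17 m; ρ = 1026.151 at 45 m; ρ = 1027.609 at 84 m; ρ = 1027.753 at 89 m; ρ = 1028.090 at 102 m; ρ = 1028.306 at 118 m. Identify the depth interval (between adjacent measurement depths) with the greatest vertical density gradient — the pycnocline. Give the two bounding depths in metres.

Compute the density gradient over each adjacent pair:
  17–45 m: Δρ/Δz = 0.755/28 = 0.027 kg m⁻⁴
  45–84 m: Δρ/Δz = 1.458/39 = 0.037 kg m⁻⁴
  84–89 m: Δρ/Δz = 0.144/5 = 0.029 kg m⁻⁴
  89–102 m: Δρ/Δz = 0.337/13 = 0.026 kg m⁻⁴
  102–118 m: Δρ/Δz = 0.216/16 = 0.013 kg m⁻⁴
The largest gradient is in the 45–84 m interval — the pycnocline.

45–84 m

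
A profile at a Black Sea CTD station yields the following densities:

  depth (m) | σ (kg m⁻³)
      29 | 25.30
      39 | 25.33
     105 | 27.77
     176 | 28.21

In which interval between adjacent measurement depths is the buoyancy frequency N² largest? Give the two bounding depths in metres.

Compute the density gradient over each adjacent pair:
  29–39 m: Δρ/Δz = 0.03/10 = 3.0 × 10⁻³ kg m⁻⁴
  39–105 m: Δρ/Δz = 2.44/66 = 0.037 kg m⁻⁴
  105–176 m: Δρ/Δz = 0.44/71 = 6.2 × 10⁻³ kg m⁻⁴
The largest gradient is in the 39–105 m interval — the pycnocline.

39–105 m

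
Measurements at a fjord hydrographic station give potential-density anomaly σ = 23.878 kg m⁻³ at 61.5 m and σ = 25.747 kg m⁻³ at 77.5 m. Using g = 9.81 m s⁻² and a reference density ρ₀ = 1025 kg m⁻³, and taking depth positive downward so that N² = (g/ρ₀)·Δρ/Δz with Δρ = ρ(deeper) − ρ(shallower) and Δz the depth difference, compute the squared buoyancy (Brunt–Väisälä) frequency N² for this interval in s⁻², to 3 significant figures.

1.12 × 10⁻³ s⁻²

Δρ = 1025.747 − 1023.878 = 1.869 kg m⁻³ over Δz = 77.5 − 61.5 = 16 m.
N² = (9.81/1025) × (1.869/16) = 1.1180 × 10⁻³ s⁻² ≈ 1.12 × 10⁻³ s⁻².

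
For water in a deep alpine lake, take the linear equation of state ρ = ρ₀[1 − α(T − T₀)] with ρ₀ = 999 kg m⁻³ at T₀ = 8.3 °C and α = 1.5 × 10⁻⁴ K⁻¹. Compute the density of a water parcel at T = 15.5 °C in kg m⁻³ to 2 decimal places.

997.92 kg m⁻³

T − T₀ = +7.2 K.
Bracket = 1 − α·(+7.2) = 1 + (-1.08 × 10⁻³) = 0.9989200.
ρ = 999 × 0.9989200 = 997.92 kg m⁻³.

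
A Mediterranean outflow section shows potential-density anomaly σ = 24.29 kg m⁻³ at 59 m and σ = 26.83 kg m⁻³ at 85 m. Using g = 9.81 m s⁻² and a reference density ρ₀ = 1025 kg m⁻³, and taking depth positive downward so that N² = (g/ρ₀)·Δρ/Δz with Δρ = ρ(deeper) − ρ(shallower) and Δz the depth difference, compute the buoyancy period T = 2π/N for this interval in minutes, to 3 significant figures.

Δρ = 1026.83 − 1024.29 = 2.54 kg m⁻³ over Δz = 85 − 59 = 26 m.
N² = (9.81/1025) × (2.54/26) = 9.3499 × 10⁻⁴ s⁻².
N = √(9.3499 × 10⁻⁴) = 0.030578 rad s⁻¹, so T = 2π/N = 205.48 s = 3.4247 min ≈ 3.42 min.

3.42 min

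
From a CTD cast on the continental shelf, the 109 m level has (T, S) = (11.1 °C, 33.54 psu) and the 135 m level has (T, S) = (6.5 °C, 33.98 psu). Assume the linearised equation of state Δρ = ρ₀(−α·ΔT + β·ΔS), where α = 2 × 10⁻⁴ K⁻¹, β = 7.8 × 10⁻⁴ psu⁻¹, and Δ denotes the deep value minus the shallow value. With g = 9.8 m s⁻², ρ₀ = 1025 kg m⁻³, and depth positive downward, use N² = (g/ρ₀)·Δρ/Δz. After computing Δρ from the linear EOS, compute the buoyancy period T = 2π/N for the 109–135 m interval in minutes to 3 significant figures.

ΔT = -4.6 K, ΔS = +0.44 psu (deep − shallow).
Δρ/ρ₀ = −αΔT + βΔS = 9.20 × 10⁻⁴ + 3.432 × 10⁻⁴ = 1.2632 × 10⁻³, so Δρ ≈ 1.295 kg m⁻³.
N² = (g/ρ₀)·Δρ/Δz = g·(Δρ/ρ₀)/Δz = 9.8 × 1.2632 × 10⁻³ / 26 = 4.7613 × 10⁻⁴ s⁻².
N = √(4.7613 × 10⁻⁴) = 0.021820 rad s⁻¹ → T = 2π/N = 287.96 s = 4.7993 min ≈ 4.80 min.

4.80 min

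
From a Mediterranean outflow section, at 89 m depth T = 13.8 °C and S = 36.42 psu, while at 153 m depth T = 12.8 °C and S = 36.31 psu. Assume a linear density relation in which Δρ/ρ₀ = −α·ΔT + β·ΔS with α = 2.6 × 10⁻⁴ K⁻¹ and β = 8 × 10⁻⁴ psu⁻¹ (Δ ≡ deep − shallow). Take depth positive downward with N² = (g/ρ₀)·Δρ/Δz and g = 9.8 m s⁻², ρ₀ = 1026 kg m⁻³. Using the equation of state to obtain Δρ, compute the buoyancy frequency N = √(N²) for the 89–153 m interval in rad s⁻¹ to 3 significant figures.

5.13 × 10⁻³ rad s⁻¹

ΔT = -1.0 K, ΔS = -0.11 psu (deep − shallow).
Δρ/ρ₀ = −αΔT + βΔS = 2.60 × 10⁻⁴ − 8.80 × 10⁻⁵ = 1.72 × 10⁻⁴, so Δρ ≈ 0.1765 kg m⁻³.
N² = (g/ρ₀)·Δρ/Δz = g·(Δρ/ρ₀)/Δz = 9.8 × 1.72 × 10⁻⁴ / 64 = 2.6337 × 10⁻⁵ s⁻².
N = √(2.6337 × 10⁻⁵) = 5.1320 × 10⁻³ rad s⁻¹ ≈ 5.13 × 10⁻³ rad s⁻¹.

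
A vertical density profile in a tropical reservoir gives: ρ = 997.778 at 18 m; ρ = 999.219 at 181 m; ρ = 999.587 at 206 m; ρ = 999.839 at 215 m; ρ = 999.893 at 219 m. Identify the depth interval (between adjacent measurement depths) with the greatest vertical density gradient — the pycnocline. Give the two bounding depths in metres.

Compute the density gradient over each adjacent pair:
  18–181 m: Δρ/Δz = 1.441/163 = 8.8 × 10⁻³ kg m⁻⁴
  181–206 m: Δρ/Δz = 0.368/25 = 0.015 kg m⁻⁴
  206–215 m: Δρ/Δz = 0.252/9 = 0.028 kg m⁻⁴
  215–219 m: Δρ/Δz = 0.054/4 = 0.013 kg m⁻⁴
The largest gradient is in the 206–215 m interval — the pycnocline.

206–215 m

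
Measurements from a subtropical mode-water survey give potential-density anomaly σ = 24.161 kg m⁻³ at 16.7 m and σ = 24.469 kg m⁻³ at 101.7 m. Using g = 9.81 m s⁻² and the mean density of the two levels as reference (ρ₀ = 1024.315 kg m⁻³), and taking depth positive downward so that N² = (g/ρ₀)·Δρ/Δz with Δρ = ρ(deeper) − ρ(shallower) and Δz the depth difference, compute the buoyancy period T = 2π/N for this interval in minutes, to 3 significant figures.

Δρ = 1024.469 − 1024.161 = 0.308 kg m⁻³ over Δz = 101.7 − 16.7 = 85 m.
N² = (9.81/1024.315) × (0.308/85) = 3.4703 × 10⁻⁵ s⁻².
N = √(3.4703 × 10⁻⁵) = 5.8909 × 10⁻³ rad s⁻¹, so T = 2π/N = 1.0666 × 10³ s = 17.777 min ≈ 17.8 min.
N² > 0, so the interval is statically stable.

17.8 min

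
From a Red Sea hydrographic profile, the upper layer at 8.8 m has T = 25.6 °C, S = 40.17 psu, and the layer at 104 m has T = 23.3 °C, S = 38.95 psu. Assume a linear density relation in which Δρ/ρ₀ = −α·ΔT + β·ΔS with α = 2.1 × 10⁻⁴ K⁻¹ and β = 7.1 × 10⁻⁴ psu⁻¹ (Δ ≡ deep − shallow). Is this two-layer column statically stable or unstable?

ΔT = 23.3 − 25.6 = -2.3 K and ΔS = 38.95 − 40.17 = -1.22 psu (deep − shallow).
−αΔT = 4.83 × 10⁻⁴; βΔS = -8.662 × 10⁻⁴; sum Δρ/ρ₀ = -3.832 × 10⁻⁴.
Δρ/ρ₀ < 0, so Δρ < 0: deeper water is lighter → statically unstable; the column would overturn.

unstable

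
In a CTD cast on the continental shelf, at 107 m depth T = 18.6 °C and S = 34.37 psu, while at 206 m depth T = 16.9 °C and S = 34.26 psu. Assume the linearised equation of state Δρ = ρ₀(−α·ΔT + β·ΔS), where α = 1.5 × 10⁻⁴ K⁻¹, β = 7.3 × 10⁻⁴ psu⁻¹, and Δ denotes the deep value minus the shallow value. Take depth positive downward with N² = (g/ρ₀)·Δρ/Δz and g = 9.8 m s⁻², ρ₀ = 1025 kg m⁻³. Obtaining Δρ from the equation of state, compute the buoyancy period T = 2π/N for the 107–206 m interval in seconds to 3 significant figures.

1.51 × 10³ s

ΔT = -1.7 K, ΔS = -0.11 psu (deep − shallow).
Δρ/ρ₀ = −αΔT + βΔS = 2.55 × 10⁻⁴ − 8.03 × 10⁻⁵ = 1.747 × 10⁻⁴, so Δρ ≈ 0.1791 kg m⁻³.
N² = (g/ρ₀)·Δρ/Δz = g·(Δρ/ρ₀)/Δz = 9.8 × 1.747 × 10⁻⁴ / 99 = 1.7294 × 10⁻⁵ s⁻².
N = √(1.7294 × 10⁻⁵) = 4.1586 × 10⁻³ rad s⁻¹ → T = 2π/N = 1.5109 × 10³ s ≈ 1.51 × 10³ s.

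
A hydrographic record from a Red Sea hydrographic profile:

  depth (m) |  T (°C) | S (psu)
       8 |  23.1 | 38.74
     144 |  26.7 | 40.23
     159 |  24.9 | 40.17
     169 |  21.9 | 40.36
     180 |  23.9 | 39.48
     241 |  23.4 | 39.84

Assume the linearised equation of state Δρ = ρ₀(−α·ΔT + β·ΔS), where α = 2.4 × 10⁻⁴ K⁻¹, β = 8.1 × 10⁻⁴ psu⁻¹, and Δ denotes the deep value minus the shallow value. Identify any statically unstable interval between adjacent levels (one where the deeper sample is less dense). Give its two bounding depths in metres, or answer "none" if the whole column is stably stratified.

Evaluate Δρ/ρ₀ = −αΔT + βΔS across each adjacent pair:
  8–144 m: −αΔT+βΔS = −(2.4 × 10⁻⁴)(+3.6)+(8.1 × 10⁻⁴)(+1.49) = 3.4 × 10⁻⁴ → stable
  144–159 m: −αΔT+βΔS = −(2.4 × 10⁻⁴)(-1.8)+(8.1 × 10⁻⁴)(-0.06) = 3.8 × 10⁻⁴ → stable
  159–169 m: −αΔT+βΔS = −(2.4 × 10⁻⁴)(-3.0)+(8.1 × 10⁻⁴)(+0.19) = 8.7 × 10⁻⁴ → stable
  169–180 m: −αΔT+βΔS = −(2.4 × 10⁻⁴)(+2.0)+(8.1 × 10⁻⁴)(-0.88) = -1.2 × 10⁻³ → UNSTABLE
  180–241 m: −αΔT+βΔS = −(2.4 × 10⁻⁴)(-0.5)+(8.1 × 10⁻⁴)(+0.36) = 4.1 × 10⁻⁴ → stable
The 169–180 m interval has Δρ < 0: lighter water underlies denser water.

169–180 m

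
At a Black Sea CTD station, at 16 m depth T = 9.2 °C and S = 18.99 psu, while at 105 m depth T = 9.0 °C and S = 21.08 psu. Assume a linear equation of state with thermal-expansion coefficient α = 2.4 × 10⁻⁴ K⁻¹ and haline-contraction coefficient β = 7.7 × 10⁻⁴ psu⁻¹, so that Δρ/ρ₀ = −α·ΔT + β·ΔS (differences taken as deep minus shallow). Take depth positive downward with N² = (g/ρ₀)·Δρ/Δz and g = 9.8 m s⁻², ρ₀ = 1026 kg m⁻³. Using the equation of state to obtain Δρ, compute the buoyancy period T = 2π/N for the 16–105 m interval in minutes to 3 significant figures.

7.75 min

ΔT = -0.2 K, ΔS = +2.09 psu (deep − shallow).
Δρ/ρ₀ = −αΔT + βΔS = 4.80 × 10⁻⁵ + 1.6093 × 10⁻³ = 1.6573 × 10⁻³, so Δρ ≈ 1.700 kg m⁻³.
N² = (g/ρ₀)·Δρ/Δz = g·(Δρ/ρ₀)/Δz = 9.8 × 1.6573 × 10⁻³ / 89 = 1.8249 × 10⁻⁴ s⁻².
N = √(1.8249 × 10⁻⁴) = 0.013509 rad s⁻¹ → T = 2π/N = 465.11 s = 7.7518 min ≈ 7.75 min.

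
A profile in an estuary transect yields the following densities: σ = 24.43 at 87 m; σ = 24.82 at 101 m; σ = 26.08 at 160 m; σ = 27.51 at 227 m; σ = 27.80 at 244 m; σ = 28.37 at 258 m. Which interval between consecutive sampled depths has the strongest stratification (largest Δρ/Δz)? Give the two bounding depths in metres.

Compute the density gradient over each adjacent pair:
  87–101 m: Δρ/Δz = 0.39/14 = 0.028 kg m⁻⁴
  101–160 m: Δρ/Δz = 1.26/59 = 0.021 kg m⁻⁴
  160–227 m: Δρ/Δz = 1.43/67 = 0.021 kg m⁻⁴
  227–244 m: Δρ/Δz = 0.29/17 = 0.017 kg m⁻⁴
  244–258 m: Δρ/Δz = 0.57/14 = 0.041 kg m⁻⁴
The largest gradient is in the 244–258 m interval — the pycnocline.

244–258 m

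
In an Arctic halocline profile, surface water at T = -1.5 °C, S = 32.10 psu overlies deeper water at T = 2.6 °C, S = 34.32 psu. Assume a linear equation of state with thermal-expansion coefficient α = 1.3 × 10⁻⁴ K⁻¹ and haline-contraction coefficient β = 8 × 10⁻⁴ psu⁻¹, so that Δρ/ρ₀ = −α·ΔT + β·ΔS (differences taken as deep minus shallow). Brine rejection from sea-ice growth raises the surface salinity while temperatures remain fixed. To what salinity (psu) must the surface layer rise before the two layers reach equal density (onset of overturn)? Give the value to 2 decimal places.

33.65 psu

Neutral buoyancy requires −α(T_deep − T_surf) + β(S_deep − S_surf′) = 0.
S_surf′ = S_deep − (α/β)·ΔT = 34.32 − (1.3 × 10⁻⁴/8 × 10⁻⁴)·(+4.1) = 33.6538 psu.
Increase required: 33.6538 − 32.10 = 1.5538 psu.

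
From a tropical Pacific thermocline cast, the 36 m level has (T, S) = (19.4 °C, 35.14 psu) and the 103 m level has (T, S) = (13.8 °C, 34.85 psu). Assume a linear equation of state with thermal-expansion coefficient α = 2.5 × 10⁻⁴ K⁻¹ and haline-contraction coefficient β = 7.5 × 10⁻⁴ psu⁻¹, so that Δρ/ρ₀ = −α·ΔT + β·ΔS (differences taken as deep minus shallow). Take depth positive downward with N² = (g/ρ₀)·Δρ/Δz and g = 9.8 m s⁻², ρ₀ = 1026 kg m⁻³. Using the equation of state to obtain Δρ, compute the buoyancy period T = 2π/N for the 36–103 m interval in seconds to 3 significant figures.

478 s

ΔT = -5.6 K, ΔS = -0.29 psu (deep − shallow).
Δρ/ρ₀ = −αΔT + βΔS = 1.40 × 10⁻³ − 2.175 × 10⁻⁴ = 1.1825 × 10⁻³, so Δρ ≈ 1.213 kg m⁻³.
N² = (g/ρ₀)·Δρ/Δz = g·(Δρ/ρ₀)/Δz = 9.8 × 1.1825 × 10⁻³ / 67 = 1.7296 × 10⁻⁴ s⁻².
N = √(1.7296 × 10⁻⁴) = 0.013151 rad s⁻¹ → T = 2π/N = 477.77 s ≈ 478 s.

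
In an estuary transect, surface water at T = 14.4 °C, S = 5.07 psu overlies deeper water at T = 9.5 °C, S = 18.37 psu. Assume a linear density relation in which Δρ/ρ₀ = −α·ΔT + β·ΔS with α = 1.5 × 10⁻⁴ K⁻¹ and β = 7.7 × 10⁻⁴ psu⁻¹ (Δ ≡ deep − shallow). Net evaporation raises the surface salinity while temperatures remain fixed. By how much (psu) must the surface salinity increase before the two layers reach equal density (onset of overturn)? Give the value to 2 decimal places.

14.25 psu

Neutral buoyancy requires −α(T_deep − T_surf) + β(S_deep − S_surf′) = 0.
S_surf′ = S_deep − (α/β)·ΔT = 18.37 − (1.5 × 10⁻⁴/7.7 × 10⁻⁴)·(-4.9) = 19.3245 psu.
Increase required: 19.3245 − 5.07 = 14.2545 psu.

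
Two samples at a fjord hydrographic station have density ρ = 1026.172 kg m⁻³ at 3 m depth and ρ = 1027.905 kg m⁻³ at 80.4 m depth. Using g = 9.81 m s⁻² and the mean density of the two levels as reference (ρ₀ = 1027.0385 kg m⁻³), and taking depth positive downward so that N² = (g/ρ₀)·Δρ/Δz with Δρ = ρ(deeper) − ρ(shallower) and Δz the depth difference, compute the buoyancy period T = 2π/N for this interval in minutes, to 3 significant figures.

7.16 min

Δρ = 1027.905 − 1026.172 = 1.733 kg m⁻³ over Δz = 80.4 − 3 = 77.4 m.
N² = (9.81/1027.0385) × (1.733/77.4) = 2.1387 × 10⁻⁴ s⁻².
N = √(2.1387 × 10⁻⁴) = 0.014624 rad s⁻¹, so T = 2π/N = 429.65 s = 7.1608 min ≈ 7.16 min.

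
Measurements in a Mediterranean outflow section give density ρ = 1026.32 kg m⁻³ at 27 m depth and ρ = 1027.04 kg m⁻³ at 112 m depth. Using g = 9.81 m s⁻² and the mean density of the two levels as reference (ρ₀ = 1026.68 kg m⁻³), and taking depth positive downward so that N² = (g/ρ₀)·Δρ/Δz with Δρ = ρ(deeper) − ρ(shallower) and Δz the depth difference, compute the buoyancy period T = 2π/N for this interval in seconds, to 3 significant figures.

Δρ = 1027.04 − 1026.32 = 0.72 kg m⁻³ over Δz = 112 − 27 = 85 m.
N² = (9.81/1026.68) × (0.72/85) = 8.0937 × 10⁻⁵ s⁻².
N = √(8.0937 × 10⁻⁵) = 8.9965 × 10⁻³ rad s⁻¹, so T = 2π/N = 698.40 s ≈ 698 s.

698 s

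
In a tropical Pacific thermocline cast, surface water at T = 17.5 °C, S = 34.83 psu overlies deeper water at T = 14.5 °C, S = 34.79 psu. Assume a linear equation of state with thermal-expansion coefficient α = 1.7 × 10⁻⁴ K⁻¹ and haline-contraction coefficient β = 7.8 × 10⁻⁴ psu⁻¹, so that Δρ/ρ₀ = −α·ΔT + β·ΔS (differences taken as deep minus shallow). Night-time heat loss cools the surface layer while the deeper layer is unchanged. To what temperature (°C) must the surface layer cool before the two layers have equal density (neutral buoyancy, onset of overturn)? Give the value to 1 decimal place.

14.7 °C

Neutral buoyancy requires Δρ = 0, i.e. −α(T_deep − T_surf′) + β(S_deep − S_surf) = 0.
T_surf′ = T_deep − (β/α)·ΔS = 14.5 − (7.8 × 10⁻⁴/1.7 × 10⁻⁴)·(-0.04) = 14.684 °C.
Cooling required: 17.5 − (14.684) = 2.816 °C.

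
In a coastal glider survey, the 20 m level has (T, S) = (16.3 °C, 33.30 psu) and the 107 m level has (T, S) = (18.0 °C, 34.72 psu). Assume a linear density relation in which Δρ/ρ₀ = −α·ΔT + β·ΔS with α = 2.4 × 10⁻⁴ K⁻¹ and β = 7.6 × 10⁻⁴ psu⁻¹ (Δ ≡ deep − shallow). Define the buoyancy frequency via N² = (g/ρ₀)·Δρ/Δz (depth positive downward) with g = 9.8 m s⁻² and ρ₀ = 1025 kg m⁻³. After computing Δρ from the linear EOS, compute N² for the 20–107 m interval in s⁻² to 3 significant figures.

ΔT = +1.7 K, ΔS = +1.42 psu (deep − shallow).
Δρ/ρ₀ = −αΔT + βΔS = -4.08 × 10⁻⁴ + 1.0792 × 10⁻³ = 6.712 × 10⁻⁴, so Δρ ≈ 0.6880 kg m⁻³.
N² = (g/ρ₀)·Δρ/Δz = g·(Δρ/ρ₀)/Δz = 9.8 × 6.712 × 10⁻⁴ / 87 = 7.5606 × 10⁻⁵ s⁻² ≈ 7.56 × 10⁻⁵ s⁻².

7.56 × 10⁻⁵ s⁻²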